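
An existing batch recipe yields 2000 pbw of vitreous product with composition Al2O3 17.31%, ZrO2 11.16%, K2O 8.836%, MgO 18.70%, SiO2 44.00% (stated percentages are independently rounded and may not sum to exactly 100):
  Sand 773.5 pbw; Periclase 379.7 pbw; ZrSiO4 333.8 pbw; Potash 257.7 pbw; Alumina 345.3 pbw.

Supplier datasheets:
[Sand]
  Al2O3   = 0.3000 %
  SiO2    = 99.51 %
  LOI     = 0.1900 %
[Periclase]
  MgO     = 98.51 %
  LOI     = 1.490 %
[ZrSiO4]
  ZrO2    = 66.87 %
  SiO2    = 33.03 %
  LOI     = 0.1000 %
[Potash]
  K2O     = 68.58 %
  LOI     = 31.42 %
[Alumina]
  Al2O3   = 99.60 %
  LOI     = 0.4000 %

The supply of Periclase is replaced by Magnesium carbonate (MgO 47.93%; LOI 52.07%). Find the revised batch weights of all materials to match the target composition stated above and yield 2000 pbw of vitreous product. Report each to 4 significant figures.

Each numeric step keeps full precision in all steps — the intermediate values are printed rounded to 4 significant figures between the steps; exactly one rounding goes into every reported figure — all derived quantities, which include ignition loss, glass mass, the five compositions, totals, the yield, are re-derived in full precision, exactly as printed in the question or the answer, from the weighed amounts for 2000 pbw of glass.
Target oxide masses per 2000 pbw vitreous product:
  Al2O3: 17.31% × 2000 = 346.2 pbw
  ZrO2: 11.16% × 2000 = 223.2 pbw
  K2O: 8.836% × 2000 = 176.7 pbw
  MgO: 18.70% × 2000 = 374.0 pbw
  SiO2: 44.00% × 2000 = 880.0 pbw
Oxide-by-oxide audit per the reported batch figures, relative to the basis at hand (target by target, the sums agree modulo rounding of the values):
  Al2O3: 773.5·0.003000 + 345.3·0.9960 = 346.2 pbw (target 346.2 pbw)
  ZrO2: 333.8·0.6687 = 223.2 pbw (target 223.2 pbw)
  K2O: 257.7·0.6858 = 176.7 pbw (target 176.7 pbw)
  MgO: 780.3·0.4793 = 374.0 pbw (target 374.0 pbw)
  SiO2: 773.5·0.9951 + 333.8·0.3303 = 880.0 pbw (target 880.0 pbw)
Mass balance on the glass: the batch minus its LOI: 2000 pbw (summing oxide targets gives 2000 pbw; against the stated basis, 2000 pbw — deltas are rounding alone).
Summing the batch: Σ batch = 2491 pbw; Σ batch·LOI gives LOI loss = 490.5 pbw; yield: glass divided by total = 80.31%.

Revised batch per 2000 pbw vitreous product:
  Sand: 773.5 pbw
  Magnesium carbonate: 780.3 pbw
  ZrSiO4: 333.8 pbw
  Potash: 257.7 pbw
  Alumina: 345.3 pbw
Total batch = 2491 pbw; LOI loss = 490.5 pbw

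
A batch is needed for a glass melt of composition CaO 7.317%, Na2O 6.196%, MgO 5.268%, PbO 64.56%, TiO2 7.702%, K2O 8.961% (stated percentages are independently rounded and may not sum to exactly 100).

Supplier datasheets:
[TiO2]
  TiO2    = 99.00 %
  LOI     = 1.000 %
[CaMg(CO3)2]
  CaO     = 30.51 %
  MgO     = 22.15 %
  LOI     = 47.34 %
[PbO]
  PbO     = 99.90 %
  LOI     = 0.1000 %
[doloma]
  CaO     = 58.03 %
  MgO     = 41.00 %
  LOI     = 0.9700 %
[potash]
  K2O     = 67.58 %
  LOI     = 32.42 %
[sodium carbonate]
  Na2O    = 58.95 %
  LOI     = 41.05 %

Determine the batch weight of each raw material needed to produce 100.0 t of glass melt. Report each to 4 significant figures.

Batch per 100.0 t glass melt:
  TiO2: 7.780 t
  CaMg(CO3)2: 16.56 t
  PbO: 64.62 t
  doloma: 3.903 t
  potash: 13.26 t
  sodium carbonate: 10.51 t
Total batch = 116.6 t; LOI loss = 16.63 t; yield = 85.74%

All arithmetic runs at exact precision all the way through — working values are shown (rounded to four significant digits) in the printout. Each reported value receives exactly one rounding; derived quantities, which include yield, net glass mass, the six compositions, the totals, LOI, are recomputed at exact precision, exactly as shown in question or answer, from the weighed amounts on 100.0 t of glass.
Per-oxide target masses for 100.0 t glass melt:
  CaO: 7.317% × 100.0 = 7.317 t
  Na2O: 6.196% × 100.0 = 6.196 t
  MgO: 5.268% × 100.0 = 5.268 t
  PbO: 64.56% × 100.0 = 64.56 t
  TiO2: 7.702% × 100.0 = 7.702 t
  K2O: 8.961% × 100.0 = 8.961 t
Verifying the oxide balance on the weights just shown, versus the basis set out (sums match the target masses up to rounding of the answer):
  CaO: 16.56·0.3051 + 3.903·0.5803 = 7.317 t (target 7.317 t)
  Na2O: 10.51·0.5895 = 6.196 t (target 6.196 t)
  MgO: 16.56·0.2215 + 3.903·0.4100 = 5.268 t (target 5.268 t)
  PbO: 64.62·0.9990 = 64.56 t (target 64.56 t)
  TiO2: 7.780·0.9900 = 7.702 t (target 7.702 t)
  K2O: 13.26·0.6758 = 8.961 t (target 8.961 t)
Mass balance on the glass: net batch after ignition = 100.0 t (oxide target masses add up to 100.0 t; basis as stated: 100.0 t — gaps are rounding artifacts).
Total batch = Σ batch = 116.6 t; the LOI term Σ batch·LOI equals 16.63 t; as yield: glass ÷ batch → 85.74%.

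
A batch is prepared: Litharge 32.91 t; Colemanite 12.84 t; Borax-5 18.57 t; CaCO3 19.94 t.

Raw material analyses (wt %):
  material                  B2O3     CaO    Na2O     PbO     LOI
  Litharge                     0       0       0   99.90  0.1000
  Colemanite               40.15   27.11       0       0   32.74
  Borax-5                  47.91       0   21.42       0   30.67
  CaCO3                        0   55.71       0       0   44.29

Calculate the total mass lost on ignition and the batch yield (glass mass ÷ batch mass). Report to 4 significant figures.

LOI loss = 18.76 t; glass = 65.50 t; yield = 77.73%

Each numeric step holds full float precision throughout — the intermediate values are shown rounded to 4 significant digits in the working — each reported result receives exactly one rounding — all derived quantities (yield, LOI, the four compositions, glass mass, the totals) are recomputed at full precision from the weighed amounts on 65.50 t of glass, as given in the problem or answer text.
LOI of each material in turn:
  Litharge: 32.91 × 0.001000 = 0.03291 t
  Colemanite: 12.84 × 0.3274 = 4.204 t
  Borax-5: 18.57 × 0.3067 = 5.695 t
  CaCO3: 19.94 × 0.4429 = 8.831 t
Total LOI = 18.76 t
Glass = batch − LOI = 84.26 − 18.76 = 65.50 t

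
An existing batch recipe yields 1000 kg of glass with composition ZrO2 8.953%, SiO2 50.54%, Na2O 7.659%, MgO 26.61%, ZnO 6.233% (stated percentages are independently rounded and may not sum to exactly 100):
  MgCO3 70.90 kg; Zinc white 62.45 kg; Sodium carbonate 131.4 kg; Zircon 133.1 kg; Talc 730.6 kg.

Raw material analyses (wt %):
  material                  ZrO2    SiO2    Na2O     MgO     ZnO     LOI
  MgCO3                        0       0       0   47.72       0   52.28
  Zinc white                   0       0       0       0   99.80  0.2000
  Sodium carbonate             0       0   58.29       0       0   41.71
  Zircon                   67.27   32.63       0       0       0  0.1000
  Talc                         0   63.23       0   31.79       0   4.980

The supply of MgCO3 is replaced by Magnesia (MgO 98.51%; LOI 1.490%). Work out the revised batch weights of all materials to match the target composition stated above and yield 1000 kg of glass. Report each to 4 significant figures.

Revised batch per 1000 kg glass:
  Magnesia: 34.35 kg
  Zinc white: 62.45 kg
  Sodium carbonate: 131.4 kg
  Zircon: 133.1 kg
  Talc: 730.6 kg
Total batch = 1092 kg; LOI loss = 91.96 kg

The intermediate values are shown rounded to 4 significant figures as written. The whole derivation runs at exact precision from start to finish — exactly one rounding lands on every reported result — all derived quantities are carried starting from the weights for 1000 kg of glass at full float precision (yield, ignition loss, glass mass, the totals, the five compositions), as they appear in question or answer.
Oxide mass targets, per 1000 kg glass:
  ZrO2: 8.953% × 1000 = 89.53 kg
  SiO2: 50.54% × 1000 = 505.4 kg
  Na2O: 7.659% × 1000 = 76.59 kg
  MgO: 26.61% × 1000 = 266.1 kg
  ZnO: 6.233% × 1000 = 62.33 kg
Verifying the oxide balance on the weights just shown, versus the basis set out (sums match the target masses exact up to rounding of places):
  ZrO2: 133.1·0.6727 = 89.54 kg (target 89.53 kg)
  SiO2: 133.1·0.3263 + 730.6·0.6323 = 505.4 kg (target 505.4 kg)
  Na2O: 131.4·0.5829 = 76.59 kg (target 76.59 kg)
  MgO: 34.35·0.9851 + 730.6·0.3179 = 266.1 kg (target 266.1 kg)
  ZnO: 62.45·0.9980 = 62.33 kg (target 62.33 kg)
Mass balance on the glass: batch Σ − ignition loss = 999.9 kg (the targets, summed, come to 1000 kg; basis as stated: 1000 kg — deltas are rounding alone).
Batch grand total — Σ batch = 1092 kg; ignition loss, Σ(batch × LOI) = 91.96 kg; as yield: glass ÷ batch → 91.58%.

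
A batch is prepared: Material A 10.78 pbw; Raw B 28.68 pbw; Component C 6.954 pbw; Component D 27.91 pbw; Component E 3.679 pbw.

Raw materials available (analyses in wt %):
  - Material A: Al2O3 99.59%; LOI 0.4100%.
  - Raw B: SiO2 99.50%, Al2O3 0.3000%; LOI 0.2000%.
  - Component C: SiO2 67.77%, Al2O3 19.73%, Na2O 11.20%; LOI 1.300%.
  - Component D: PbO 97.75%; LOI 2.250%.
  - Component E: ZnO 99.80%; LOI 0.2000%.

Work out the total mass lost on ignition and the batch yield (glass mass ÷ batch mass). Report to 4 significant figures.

LOI loss = 0.8273 pbw; glass = 77.18 pbw; yield = 98.94%

All internal work holds exact precision throughout — mid-chain values are shown rounded to 4 significant digits alongside each step — every reported number undergoes a single rounding — the derived quantities are re-derived using the weight values for 77.18 pbw of glass in full float precision (totals, the five compositions, glass mass, the yield, ignition loss), as quoted within the question or the answer.
Material-by-material LOI:
  Material A: 10.78 × 0.004100 = 0.04420 pbw
  Raw B: 28.68 × 0.002000 = 0.05736 pbw
  Component C: 6.954 × 0.01300 = 0.09040 pbw
  Component D: 27.91 × 0.02250 = 0.6280 pbw
  Component E: 3.679 × 0.002000 = 0.007358 pbw
Total LOI = 0.8273 pbw
Glass = batch − LOI = 78.00 − 0.8273 = 77.18 pbw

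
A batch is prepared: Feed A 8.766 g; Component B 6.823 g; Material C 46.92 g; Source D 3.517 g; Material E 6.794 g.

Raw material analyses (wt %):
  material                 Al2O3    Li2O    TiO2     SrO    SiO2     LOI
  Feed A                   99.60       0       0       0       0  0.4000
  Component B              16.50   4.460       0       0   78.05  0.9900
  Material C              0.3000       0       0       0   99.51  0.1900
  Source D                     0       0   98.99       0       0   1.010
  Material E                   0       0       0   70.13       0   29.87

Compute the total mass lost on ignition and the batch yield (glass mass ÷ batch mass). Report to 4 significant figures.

In-progress results appear, with 4-significant-figure rounding, between the steps. All arithmetic holds full precision in all steps. A single rounding yields each reported number. The derived quantities (LOI, the yield, totals, five oxide percentages, net glass mass) are rebuilt using the weight values on 70.56 g of glass at full precision, as given in either problem or answer.
Per-material ignition loss:
  Feed A: 8.766 × 0.004000 = 0.03506 g
  Component B: 6.823 × 0.009900 = 0.06755 g
  Material C: 46.92 × 0.001900 = 0.08915 g
  Source D: 3.517 × 0.01010 = 0.03552 g
  Material E: 6.794 × 0.2987 = 2.029 g
Total LOI = 2.257 g
Glass = batch − LOI = 72.82 − 2.257 = 70.56 g

LOI loss = 2.257 g; glass = 70.56 g; yield = 96.90%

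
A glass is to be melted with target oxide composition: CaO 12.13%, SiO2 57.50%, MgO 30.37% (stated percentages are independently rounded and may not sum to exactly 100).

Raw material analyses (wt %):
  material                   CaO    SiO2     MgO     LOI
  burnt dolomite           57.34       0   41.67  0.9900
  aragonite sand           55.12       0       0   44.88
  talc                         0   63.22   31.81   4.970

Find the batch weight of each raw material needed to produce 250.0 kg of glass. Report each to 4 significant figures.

Batch per 250.0 kg glass:
  burnt dolomite: 8.628 kg
  aragonite sand: 46.04 kg
  talc: 227.4 kg
Total batch = 282.1 kg; LOI loss = 32.05 kg; yield = 88.64%

Exact precision is kept from first step to last; working values are displayed rounded to 4 significant figures. Every reported value is rounded once only; the derived quantities (the totals, three oxide percentages, LOI, glass mass, the yield) are computed at exact precision using the weight values on 250.0 kg of glass, exactly as shown in the problem or answer text.
Target oxide masses per 250.0 kg glass:
  CaO: 12.13% × 250.0 = 30.32 kg
  SiO2: 57.50% × 250.0 = 143.8 kg
  MgO: 30.37% × 250.0 = 75.92 kg
Per-oxide balance check using the reported weights, versus the basis set out (sums match the target masses up to rounding of the answer):
  CaO: 8.628·0.5734 + 46.04·0.5512 = 30.32 kg (target 30.32 kg)
  SiO2: 227.4·0.6322 = 143.8 kg (target 143.8 kg)
  MgO: 8.628·0.4167 + 227.4·0.3181 = 75.93 kg (target 75.92 kg)
Mass balance on the glass: whole batch net of LOI = 250.0 kg (per-oxide target masses sum to 250.0 kg; with the basis standing at 250.0 kg — any gap is answer rounding).
Batch total: Σ batch = 282.1 kg; LOI loss = Σ batch·LOI = 32.05 kg; yield, glass over the total, = 88.64%.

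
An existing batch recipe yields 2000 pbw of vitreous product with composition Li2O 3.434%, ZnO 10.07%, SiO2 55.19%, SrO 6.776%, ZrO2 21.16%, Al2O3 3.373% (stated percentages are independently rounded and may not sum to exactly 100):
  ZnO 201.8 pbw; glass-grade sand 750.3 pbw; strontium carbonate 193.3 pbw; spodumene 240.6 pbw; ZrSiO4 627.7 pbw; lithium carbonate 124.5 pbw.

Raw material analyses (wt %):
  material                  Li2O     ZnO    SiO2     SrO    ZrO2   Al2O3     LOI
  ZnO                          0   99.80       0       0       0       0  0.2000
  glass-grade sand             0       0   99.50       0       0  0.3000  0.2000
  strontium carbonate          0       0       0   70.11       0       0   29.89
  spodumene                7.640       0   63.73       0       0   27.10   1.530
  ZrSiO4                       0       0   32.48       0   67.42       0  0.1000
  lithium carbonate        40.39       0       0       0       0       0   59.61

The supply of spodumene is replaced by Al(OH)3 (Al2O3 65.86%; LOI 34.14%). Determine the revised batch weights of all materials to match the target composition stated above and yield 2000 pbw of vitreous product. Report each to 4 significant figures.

Revised batch per 2000 pbw vitreous product:
  ZnO: 201.8 pbw
  glass-grade sand: 904.4 pbw
  strontium carbonate: 193.3 pbw
  Al(OH)3: 98.31 pbw
  ZrSiO4: 627.7 pbw
  lithium carbonate: 170.0 pbw
Total batch = 2196 pbw; LOI loss = 195.5 pbw

The working math carries full float precision all the way through; values along the way appear (rounded to four significant digits) alongside each step. A single rounding yields each reported value — derived quantities, which include net glass mass, six oxide percentages, yield, the totals, ignition loss, are carried in full float precision, exactly as shown in the problem or answer text, starting from the weights per 2000 pbw of glass.
Per-oxide target masses for 2000 pbw vitreous product:
  Li2O: 3.434% × 2000 = 68.68 pbw
  ZnO: 10.07% × 2000 = 201.4 pbw
  SiO2: 55.19% × 2000 = 1104 pbw
  SrO: 6.776% × 2000 = 135.5 pbw
  ZrO2: 21.16% × 2000 = 423.2 pbw
  Al2O3: 3.373% × 2000 = 67.46 pbw
A balance pass over the oxides, with the batch weights as given, against the basis in use (sums match the target masses within answer rounding):
  Li2O: 170.0·0.4039 = 68.66 pbw (target 68.68 pbw)
  ZnO: 201.8·0.9980 = 201.4 pbw (target 201.4 pbw)
  SiO2: 904.4·0.9950 + 627.7·0.3248 = 1104 pbw (target 1104 pbw)
  SrO: 193.3·0.7011 = 135.5 pbw (target 135.5 pbw)
  ZrO2: 627.7·0.6742 = 423.2 pbw (target 423.2 pbw)
  Al2O3: 904.4·0.003000 + 98.31·0.6586 = 67.46 pbw (target 67.46 pbw)
Mass balance on the glass: the batch minus its LOI: 2000 pbw (per-oxide target masses sum to 2000 pbw; against the stated basis, 2000 pbw — differing by rounding only).
Total batch = Σ batch = 2196 pbw; the LOI term Σ batch·LOI equals 195.5 pbw; as yield: glass ÷ batch → 91.09%.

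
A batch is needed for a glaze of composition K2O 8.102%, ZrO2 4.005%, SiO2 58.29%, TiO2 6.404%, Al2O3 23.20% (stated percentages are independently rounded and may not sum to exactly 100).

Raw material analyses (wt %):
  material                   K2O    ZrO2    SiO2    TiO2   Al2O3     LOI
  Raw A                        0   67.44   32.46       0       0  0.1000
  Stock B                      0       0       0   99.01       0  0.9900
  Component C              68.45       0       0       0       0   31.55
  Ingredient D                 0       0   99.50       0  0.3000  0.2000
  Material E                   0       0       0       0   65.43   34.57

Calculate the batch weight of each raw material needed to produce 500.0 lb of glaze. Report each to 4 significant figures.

The working math maintains full float precision at all times. In-progress results are displayed, rounded to 4 significant digits, within the worked lines. Each reported result is rounded once only. The derived quantities (totals, LOI, five oxide percentages, net glass mass, yield) are recomputed using the weight values at 500.0 lb of glass in exact precision, as written in problem or answer.
Oxide-by-oxide targets in 500.0 lb glaze:
  K2O: 8.102% × 500.0 = 40.51 lb
  ZrO2: 4.005% × 500.0 = 20.02 lb
  SiO2: 58.29% × 500.0 = 291.4 lb
  TiO2: 6.404% × 500.0 = 32.02 lb
  Al2O3: 23.20% × 500.0 = 116.0 lb
Balance tally, oxide-wise, from the weights as reported, under the basis named above (sum by sum, the targets are met within answer rounding):
  K2O: 59.18·0.6845 = 40.51 lb (target 40.51 lb)
  ZrO2: 29.69·0.6744 = 20.02 lb (target 20.02 lb)
  SiO2: 29.69·0.3246 + 283.2·0.9950 = 291.4 lb (target 291.4 lb)
  TiO2: 32.34·0.9901 = 32.02 lb (target 32.02 lb)
  Al2O3: 283.2·0.003000 + 176.0·0.6543 = 116.0 lb (target 116.0 lb)
Glass-mass bookkeeping: Σ batch − LOI loss = 500.0 lb (the targets, summed, come to 500.0 lb; with the basis standing at 500.0 lb — deltas are rounding alone).
Batch grand total — Σ batch = 580.4 lb; Σ batch·LOI gives LOI loss = 80.43 lb; yield, glass over the total, = 86.14%.

Batch per 500.0 lb glaze:
  Raw A: 29.69 lb
  Stock B: 32.34 lb
  Component C: 59.18 lb
  Ingredient D: 283.2 lb
  Material E: 176.0 lb
Total batch = 580.4 lb; LOI loss = 80.43 lb; yield = 86.14%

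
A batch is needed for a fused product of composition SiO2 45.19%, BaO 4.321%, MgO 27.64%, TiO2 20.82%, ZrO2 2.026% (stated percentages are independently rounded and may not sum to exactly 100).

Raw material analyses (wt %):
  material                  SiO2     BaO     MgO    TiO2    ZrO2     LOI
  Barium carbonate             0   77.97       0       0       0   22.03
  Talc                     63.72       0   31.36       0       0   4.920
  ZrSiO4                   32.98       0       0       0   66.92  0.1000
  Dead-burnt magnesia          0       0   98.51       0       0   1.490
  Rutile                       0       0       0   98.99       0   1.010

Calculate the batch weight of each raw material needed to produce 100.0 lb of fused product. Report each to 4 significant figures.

All internal work keeps full precision at each step — the intermediate values are displayed (rounded to four significant digits) in the printout. Each reported value receives exactly one rounding. All derived quantities (the five compositions, net glass mass, totals, LOI, the yield) are computed starting from the weights per 100.0 lb of glass in full float precision as they appear in the problem or answer text.
Oxide mass targets, per 100.0 lb fused product:
  SiO2: 45.19% × 100.0 = 45.19 lb
  BaO: 4.321% × 100.0 = 4.321 lb
  MgO: 27.64% × 100.0 = 27.64 lb
  TiO2: 20.82% × 100.0 = 20.82 lb
  ZrO2: 2.026% × 100.0 = 2.026 lb
Verifying the oxide balance applying the batch weights above, relative to the basis at hand (every target is met by its sum once rounding is allowed for):
  SiO2: 69.35·0.6372 + 3.027·0.3298 = 45.19 lb (target 45.19 lb)
  BaO: 5.542·0.7797 = 4.321 lb (target 4.321 lb)
  MgO: 69.35·0.3136 + 5.980·0.9851 = 27.64 lb (target 27.64 lb)
  TiO2: 21.03·0.9899 = 20.82 lb (target 20.82 lb)
  ZrO2: 3.027·0.6692 = 2.026 lb (target 2.026 lb)
Glass-mass bookkeeping: total batch − LOI = 99.99 lb (the targets, summed, come to 100.0 lb; the stated basis being 100.0 lb — gaps are rounding artifacts).
Batch grand total — Σ batch = 104.9 lb; Σ batch·LOI gives LOI loss = 4.937 lb; the yield ratio, glass ÷ batch: 95.29%.

Batch per 100.0 lb fused product:
  Barium carbonate: 5.542 lb
  Talc: 69.35 lb
  ZrSiO4: 3.027 lb
  Dead-burnt magnesia: 5.980 lb
  Rutile: 21.03 lb
Total batch = 104.9 lb; LOI loss = 4.937 lb; yield = 95.29%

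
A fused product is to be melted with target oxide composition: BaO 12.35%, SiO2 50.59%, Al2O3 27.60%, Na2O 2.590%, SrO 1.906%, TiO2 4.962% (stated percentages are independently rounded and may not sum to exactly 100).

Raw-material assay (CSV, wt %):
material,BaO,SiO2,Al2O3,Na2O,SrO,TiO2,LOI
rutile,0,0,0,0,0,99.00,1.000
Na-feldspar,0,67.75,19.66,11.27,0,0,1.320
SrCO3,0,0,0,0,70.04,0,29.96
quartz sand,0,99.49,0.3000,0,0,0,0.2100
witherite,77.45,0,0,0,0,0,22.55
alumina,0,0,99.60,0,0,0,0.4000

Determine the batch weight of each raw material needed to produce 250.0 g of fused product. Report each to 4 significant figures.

The intermediate values appear rounded to 4 significant digits when written out; full precision is held from start to finish; each reported number receives exactly one rounding — all derived quantities (the yield, ignition loss, six oxide percentages, glass mass, totals) are rebuilt starting from the weights at 250.0 g of glass at exact precision, exactly as printed in question or answer.
Target masses of each oxide per 250.0 g fused product:
  BaO: 12.35% × 250.0 = 30.88 g
  SiO2: 50.59% × 250.0 = 126.5 g
  Al2O3: 27.60% × 250.0 = 69.00 g
  Na2O: 2.590% × 250.0 = 6.475 g
  SrO: 1.906% × 250.0 = 4.765 g
  TiO2: 4.962% × 250.0 = 12.40 g
Sums-versus-targets review given the weights on record, at the basis given (every target is met by its sum net of answer rounding effects):
  BaO: 39.86·0.7745 = 30.87 g (target 30.88 g)
  SiO2: 57.45·0.6775 + 88.00·0.9949 = 126.5 g (target 126.5 g)
  Al2O3: 57.45·0.1966 + 88.00·0.003000 + 57.67·0.9960 = 69.00 g (target 69.00 g)
  Na2O: 57.45·0.1127 = 6.475 g (target 6.475 g)
  SrO: 6.803·0.7004 = 4.765 g (target 4.765 g)
  TiO2: 12.53·0.9900 = 12.40 g (target 12.40 g)
Mass balance on the glass: total charge less LOI = 250.0 g (oxide target masses add up to 250.0 g; the stated basis being 250.0 g — rounding explains the deltas).
Summing the batch: Σ batch = 262.3 g; the LOI term Σ batch·LOI equals 12.33 g; glass ÷ batch gives a yield of 95.30%.

Batch per 250.0 g fused product:
  rutile: 12.53 g
  Na-feldspar: 57.45 g
  SrCO3: 6.803 g
  quartz sand: 88.00 g
  witherite: 39.86 g
  alumina: 57.67 g
Total batch = 262.3 g; LOI loss = 12.33 g; yield = 95.30%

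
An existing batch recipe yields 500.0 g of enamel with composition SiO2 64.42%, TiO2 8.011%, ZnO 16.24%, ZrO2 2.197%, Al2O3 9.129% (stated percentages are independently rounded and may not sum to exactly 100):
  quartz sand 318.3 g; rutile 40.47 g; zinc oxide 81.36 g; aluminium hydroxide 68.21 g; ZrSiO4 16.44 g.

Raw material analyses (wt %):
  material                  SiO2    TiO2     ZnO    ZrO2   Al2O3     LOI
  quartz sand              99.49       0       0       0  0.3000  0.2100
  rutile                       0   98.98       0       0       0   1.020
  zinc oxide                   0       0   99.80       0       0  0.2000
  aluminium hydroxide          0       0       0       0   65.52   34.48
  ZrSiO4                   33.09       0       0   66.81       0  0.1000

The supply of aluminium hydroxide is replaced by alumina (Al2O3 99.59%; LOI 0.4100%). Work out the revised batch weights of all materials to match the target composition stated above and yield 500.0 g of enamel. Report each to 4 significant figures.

Each numeric step maintains exact precision through the solve. Intermediates appear (rounded to 4 significant figures) on the page — each reported number is rounded just once — the derived quantities (LOI, the five compositions, the totals, net glass mass, yield) are re-derived using the weight values at 500.0 g of glass in exact precision, as given in the question or the answer.
Per-oxide target masses for 500.0 g enamel:
  SiO2: 64.42% × 500.0 = 322.1 g
  TiO2: 8.011% × 500.0 = 40.05 g
  ZnO: 16.24% × 500.0 = 81.20 g
  ZrO2: 2.197% × 500.0 = 10.98 g
  Al2O3: 9.129% × 500.0 = 45.64 g
A balance pass over the oxides, using the reported weights, per the basis as stated (summed amounts equal target values modulo rounding of the values):
  SiO2: 318.3·0.9949 + 16.44·0.3309 = 322.1 g (target 322.1 g)
  TiO2: 40.47·0.9898 = 40.06 g (target 40.05 g)
  ZnO: 81.36·0.9980 = 81.20 g (target 81.20 g)
  ZrO2: 16.44·0.6681 = 10.98 g (target 10.98 g)
  Al2O3: 318.3·0.003000 + 44.87·0.9959 = 45.64 g (target 45.64 g)
Auditing the glass mass value: net batch after ignition = 500.0 g (the Σ of target masses is 500.0 g; stated basis 500.0 g — gaps are rounding artifacts).
Summing the batch: Σ batch = 501.4 g; LOI loss = Σ batch·LOI = 1.444 g; yield, glass over the total, = 99.71%.

Revised batch per 500.0 g enamel:
  quartz sand: 318.3 g
  rutile: 40.47 g
  zinc oxide: 81.36 g
  alumina: 44.87 g
  ZrSiO4: 16.44 g
Total batch = 501.4 g; LOI loss = 1.444 g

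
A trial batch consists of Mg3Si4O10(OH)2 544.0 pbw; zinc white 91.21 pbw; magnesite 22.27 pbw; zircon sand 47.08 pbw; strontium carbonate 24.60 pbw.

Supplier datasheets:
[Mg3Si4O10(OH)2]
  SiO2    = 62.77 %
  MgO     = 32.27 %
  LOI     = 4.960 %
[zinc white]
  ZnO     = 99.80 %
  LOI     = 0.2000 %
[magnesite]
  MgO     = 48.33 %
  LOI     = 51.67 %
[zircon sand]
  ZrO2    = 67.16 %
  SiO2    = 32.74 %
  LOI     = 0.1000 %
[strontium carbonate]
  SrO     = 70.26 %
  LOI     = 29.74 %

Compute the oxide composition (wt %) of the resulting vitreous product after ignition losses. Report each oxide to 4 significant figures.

Glass mass = 683.1 pbw (batch 729.2 − LOI 46.03).
Composition: SrO 2.530%, ZrO2 4.629%, ZnO 13.33%, SiO2 52.24%, MgO 27.27%

The intermediate values are printed, with 4-significant-digit rounding, at each printed step — each numeric step holds exact precision in all steps. A single rounding yields every reported number. Derived quantities (ignition loss, glass mass, yield, totals, five oxide percentages) are re-derived starting from the weights for 683.1 pbw of glass in exact precision exactly as shown in the problem or the answer.
What the batch supplies per oxide:
  SrO: 24.60·0.7026 = 17.28 pbw
  ZrO2: 47.08·0.6716 = 31.62 pbw
  ZnO: 91.21·0.9980 = 91.03 pbw
  SiO2: 544.0·0.6277 + 47.08·0.3274 = 356.9 pbw
  MgO: 544.0·0.3227 + 22.27·0.4833 = 186.3 pbw
LOI: 544.0·0.04960 + 91.21·0.002000 + 22.27·0.5167 + 47.08·0.001000 + 24.60·0.2974 = 46.03 pbw
Glass mass = batch − LOI = 729.2 − 46.03 = 683.1 pbw (matching Σ of the oxides)
wt %: oxide over glass, times 100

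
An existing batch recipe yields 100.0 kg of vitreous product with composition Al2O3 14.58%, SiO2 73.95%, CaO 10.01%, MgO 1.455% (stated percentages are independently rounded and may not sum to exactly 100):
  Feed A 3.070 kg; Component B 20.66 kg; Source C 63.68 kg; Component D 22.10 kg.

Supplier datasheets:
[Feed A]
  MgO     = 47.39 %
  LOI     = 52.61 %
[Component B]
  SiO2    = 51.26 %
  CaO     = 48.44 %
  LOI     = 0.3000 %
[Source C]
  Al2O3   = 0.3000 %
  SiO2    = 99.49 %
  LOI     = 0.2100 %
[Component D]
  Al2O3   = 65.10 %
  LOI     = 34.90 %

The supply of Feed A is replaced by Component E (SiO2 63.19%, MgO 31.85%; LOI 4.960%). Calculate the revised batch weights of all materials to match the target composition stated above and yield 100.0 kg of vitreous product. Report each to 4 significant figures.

Rounding to 4 significant digits governs every working value as displayed — every computation runs at full float precision through every step — each reported number sees exactly one rounding; the derived quantities are recomputed from the weighed amounts on 100.0 kg of glass at full float precision (the yield, totals, net glass mass, the four compositions, LOI), as quoted within question or answer.
Oxide mass targets, per 100.0 kg vitreous product:
  Al2O3: 14.58% × 100.0 = 14.58 kg
  SiO2: 73.95% × 100.0 = 73.95 kg
  CaO: 10.01% × 100.0 = 10.01 kg
  MgO: 1.455% × 100.0 = 1.455 kg
Mass-balance tally per oxide using the reported weights, relative to the basis at hand (each sum matches its target mass given rounding of the digits):
  Al2O3: 60.78·0.003000 + 22.12·0.6510 = 14.58 kg (target 14.58 kg)
  SiO2: 4.568·0.6319 + 20.66·0.5126 + 60.78·0.9949 = 73.95 kg (target 73.95 kg)
  CaO: 20.66·0.4844 = 10.01 kg (target 10.01 kg)
  MgO: 4.568·0.3185 = 1.455 kg (target 1.455 kg)
Auditing the glass mass value: the batch minus its LOI: 99.99 kg (the targets, summed, come to 100.0 kg; versus the stated basis of 100.0 kg — deltas are rounding alone).
Summing the batch: Σ batch = 108.1 kg; Σ batch·LOI gives LOI loss = 8.136 kg; glass ÷ batch gives a yield of 92.48%.

Revised batch per 100.0 kg vitreous product:
  Component E: 4.568 kg
  Component B: 20.66 kg
  Source C: 60.78 kg
  Component D: 22.12 kg
Total batch = 108.1 kg; LOI loss = 8.136 kg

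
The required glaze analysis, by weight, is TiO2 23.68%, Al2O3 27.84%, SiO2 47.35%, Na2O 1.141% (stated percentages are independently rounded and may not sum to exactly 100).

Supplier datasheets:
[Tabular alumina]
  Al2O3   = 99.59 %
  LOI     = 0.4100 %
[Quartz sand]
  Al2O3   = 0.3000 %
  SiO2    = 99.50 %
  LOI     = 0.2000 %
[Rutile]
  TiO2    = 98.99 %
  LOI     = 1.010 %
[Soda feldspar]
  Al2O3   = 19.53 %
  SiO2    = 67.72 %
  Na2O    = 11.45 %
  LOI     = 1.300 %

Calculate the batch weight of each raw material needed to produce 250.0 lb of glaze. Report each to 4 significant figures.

Working values are displayed with 4-significant-figure rounding alongside each step. The working math maintains exact precision from start to finish; each reported value is rounded a single time. The derived quantities, which include the yield, the four compositions, the totals, ignition loss, glass mass, are recomputed at full float precision, exactly as printed in the problem or the answer, from the weighed amounts per 250.0 lb of glass.
Per-oxide target masses for 250.0 lb glaze:
  TiO2: 23.68% × 250.0 = 59.20 lb
  Al2O3: 27.84% × 250.0 = 69.60 lb
  SiO2: 47.35% × 250.0 = 118.4 lb
  Na2O: 1.141% × 250.0 = 2.852 lb
Verifying the oxide balance on the weights just shown, versus the basis set out (every target is met by its sum net of answer rounding effects):
  TiO2: 59.80·0.9899 = 59.20 lb (target 59.20 lb)
  Al2O3: 64.69·0.9959 + 102.0·0.003000 + 24.91·0.1953 = 69.60 lb (target 69.60 lb)
  SiO2: 102.0·0.9950 + 24.91·0.6772 = 118.4 lb (target 118.4 lb)
  Na2O: 24.91·0.1145 = 2.852 lb (target 2.852 lb)
Glass-mass sanity pass: whole batch net of LOI = 250.0 lb (per-oxide target masses sum to 250.0 lb; versus the stated basis of 250.0 lb — differing by rounding only).
Batch grand total — Σ batch = 251.4 lb; LOI loss = Σ batch·LOI = 1.397 lb; yield: glass divided by total = 99.44%.

Batch per 250.0 lb glaze:
  Tabular alumina: 64.69 lb
  Quartz sand: 102.0 lb
  Rutile: 59.80 lb
  Soda feldspar: 24.91 lb
Total batch = 251.4 lb; LOI loss = 1.397 lb; yield = 99.44%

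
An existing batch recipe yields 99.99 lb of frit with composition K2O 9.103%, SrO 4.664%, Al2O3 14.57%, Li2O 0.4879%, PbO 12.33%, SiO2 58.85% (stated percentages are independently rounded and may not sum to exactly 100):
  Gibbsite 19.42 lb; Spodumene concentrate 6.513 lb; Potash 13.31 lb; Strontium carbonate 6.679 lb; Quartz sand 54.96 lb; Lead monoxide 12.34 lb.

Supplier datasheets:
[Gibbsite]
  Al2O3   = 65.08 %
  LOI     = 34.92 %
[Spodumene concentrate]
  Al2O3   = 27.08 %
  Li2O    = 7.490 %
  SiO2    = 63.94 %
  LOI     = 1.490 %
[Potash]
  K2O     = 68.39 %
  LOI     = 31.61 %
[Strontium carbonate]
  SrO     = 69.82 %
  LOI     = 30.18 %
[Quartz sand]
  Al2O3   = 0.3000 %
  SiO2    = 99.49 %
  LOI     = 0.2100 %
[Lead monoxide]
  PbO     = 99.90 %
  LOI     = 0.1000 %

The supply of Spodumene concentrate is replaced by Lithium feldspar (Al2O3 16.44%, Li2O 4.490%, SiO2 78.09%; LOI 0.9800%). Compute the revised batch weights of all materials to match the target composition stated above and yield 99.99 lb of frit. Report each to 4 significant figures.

The intermediate values are displayed, rounded to four significant figures, on the page. Every computation runs at exact precision in all steps. Every reported figure is rounded a single time — derived quantities are computed in exact precision (glass mass, the yield, the totals, ignition loss, six oxide percentages) from the batch weights for 99.99 lb of glass as given in the problem or answer text.
Target masses of each oxide per 99.99 lb frit:
  K2O: 9.103% × 99.99 = 9.102 lb
  SrO: 4.664% × 99.99 = 4.664 lb
  Al2O3: 14.57% × 99.99 = 14.57 lb
  Li2O: 0.4879% × 99.99 = 0.4879 lb
  PbO: 12.33% × 99.99 = 12.33 lb
  SiO2: 58.85% × 99.99 = 58.84 lb
Per-oxide balance check applying the batch weights above, against the basis in use (every target is met by its sum modulo rounding of the values):
  K2O: 13.31·0.6839 = 9.103 lb (target 9.102 lb)
  SrO: 6.679·0.6982 = 4.663 lb (target 4.664 lb)
  Al2O3: 19.41·0.6508 + 10.87·0.1644 + 50.62·0.003000 = 14.57 lb (target 14.57 lb)
  Li2O: 10.87·0.04490 = 0.4881 lb (target 0.4879 lb)
  PbO: 12.34·0.9990 = 12.33 lb (target 12.33 lb)
  SiO2: 10.87·0.7809 + 50.62·0.9949 = 58.85 lb (target 58.84 lb)
Glass-mass closure: total batch − LOI = 100.0 lb (targets for the oxides total 99.99 lb; basis as stated: 99.99 lb — differing by rounding only).
Adding the batch up: Σ batch = 113.2 lb; ignition loss, Σ(batch × LOI) = 13.23 lb; yield: glass divided by total = 88.32%.

Revised batch per 99.99 lb frit:
  Gibbsite: 19.41 lb
  Lithium feldspar: 10.87 lb
  Potash: 13.31 lb
  Strontium carbonate: 6.679 lb
  Quartz sand: 50.62 lb
  Lead monoxide: 12.34 lb
Total batch = 113.2 lb; LOI loss = 13.23 lb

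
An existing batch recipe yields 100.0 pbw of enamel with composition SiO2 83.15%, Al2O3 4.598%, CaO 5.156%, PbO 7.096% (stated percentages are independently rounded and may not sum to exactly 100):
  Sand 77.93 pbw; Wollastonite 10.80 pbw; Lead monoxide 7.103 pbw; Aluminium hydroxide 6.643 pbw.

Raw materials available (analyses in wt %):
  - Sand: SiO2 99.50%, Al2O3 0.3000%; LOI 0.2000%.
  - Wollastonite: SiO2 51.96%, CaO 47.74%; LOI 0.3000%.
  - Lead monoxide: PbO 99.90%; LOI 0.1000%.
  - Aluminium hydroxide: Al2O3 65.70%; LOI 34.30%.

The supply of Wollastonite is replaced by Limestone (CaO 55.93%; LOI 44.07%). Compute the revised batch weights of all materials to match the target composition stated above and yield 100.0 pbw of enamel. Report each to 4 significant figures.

Every computation keeps full float precision through every step. Working values are printed rounded to 4 significant figures alongside each step — each reported result is rounded a single time. All derived quantities (totals, yield, ignition loss, net glass mass, four oxide percentages) are carried in full precision using the weight values on 100.0 pbw of glass, as they appear in the question or the answer.
Target masses of each oxide per 100.0 pbw enamel:
  SiO2: 83.15% × 100.0 = 83.15 pbw
  Al2O3: 4.598% × 100.0 = 4.598 pbw
  CaO: 5.156% × 100.0 = 5.156 pbw
  PbO: 7.096% × 100.0 = 7.096 pbw
Oxide-by-oxide audit from the weights as reported, for the quoted basis mass (delivered sums recover each target once rounding is allowed for):
  SiO2: 83.57·0.9950 = 83.15 pbw (target 83.15 pbw)
  Al2O3: 83.57·0.003000 + 6.617·0.6570 = 4.598 pbw (target 4.598 pbw)
  CaO: 9.219·0.5593 = 5.156 pbw (target 5.156 pbw)
  PbO: 7.103·0.9990 = 7.096 pbw (target 7.096 pbw)
Glass-mass bookkeeping: Σ batch − LOI loss = 100.0 pbw (oxide target masses add up to 100.0 pbw; against the stated basis, 100.0 pbw — differing by rounding only).
Whole-batch sum: Σ batch = 106.5 pbw; ignition loss, Σ(batch × LOI) = 6.507 pbw; yield: glass divided by total = 93.89%.

Revised batch per 100.0 pbw enamel:
  Sand: 83.57 pbw
  Limestone: 9.219 pbw
  Lead monoxide: 7.103 pbw
  Aluminium hydroxide: 6.617 pbw
Total batch = 106.5 pbw; LOI loss = 6.507 pbw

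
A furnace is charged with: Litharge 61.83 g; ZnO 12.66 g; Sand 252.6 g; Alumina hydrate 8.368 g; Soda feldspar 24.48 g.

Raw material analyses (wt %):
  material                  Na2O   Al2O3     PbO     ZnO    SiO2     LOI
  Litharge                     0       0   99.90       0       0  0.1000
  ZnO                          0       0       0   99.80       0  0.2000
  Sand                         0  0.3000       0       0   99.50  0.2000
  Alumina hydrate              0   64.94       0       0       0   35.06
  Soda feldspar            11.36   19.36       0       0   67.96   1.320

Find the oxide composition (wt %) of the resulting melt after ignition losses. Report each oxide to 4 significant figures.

Glass mass = 356.1 g (batch 359.9 − LOI 3.849).
Composition: Na2O 0.7810%, Al2O3 3.070%, PbO 17.35%, ZnO 3.548%, SiO2 75.25%

The working math maintains exact precision from start to finish; in-progress results are shown, rounded to four significant figures, within the worked lines; every reported figure is rounded exactly once; all derived quantities are rebuilt from the weighed amounts for 356.1 g of glass in full precision (glass mass, the five compositions, LOI, yield, totals), as they appear in the problem or the answer.
Delivered oxide masses:
  Na2O: 24.48·0.1136 = 2.781 g
  Al2O3: 252.6·0.003000 + 8.368·0.6494 + 24.48·0.1936 = 10.93 g
  PbO: 61.83·0.9990 = 61.77 g
  ZnO: 12.66·0.9980 = 12.63 g
  SiO2: 252.6·0.9950 + 24.48·0.6796 = 268.0 g
LOI: 61.83·0.001000 + 12.66·0.002000 + 252.6·0.002000 + 8.368·0.3506 + 24.48·0.01320 = 3.849 g
Resulting glass, batch − LOI: 359.9 − 3.849 = 356.1 g (= Σ oxide masses)
each oxide over glass, ×100, is wt %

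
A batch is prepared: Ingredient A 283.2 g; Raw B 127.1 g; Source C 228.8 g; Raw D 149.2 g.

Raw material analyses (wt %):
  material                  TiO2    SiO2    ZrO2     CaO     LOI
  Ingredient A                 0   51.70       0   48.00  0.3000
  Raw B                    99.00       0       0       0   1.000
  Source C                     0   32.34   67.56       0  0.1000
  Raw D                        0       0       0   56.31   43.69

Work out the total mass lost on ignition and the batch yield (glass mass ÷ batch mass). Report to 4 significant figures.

All internal work maintains full precision in all steps — mid-chain values are displayed rounded off to 4 significant figures when written out; exactly one rounding is applied to each reported result — all derived quantities (totals, glass mass, ignition loss, yield, the four compositions) are re-derived from the weighed amounts per 720.8 g of glass in exact precision as written in question or answer.
Per-material ignition loss:
  Ingredient A: 283.2 × 0.003000 = 0.8496 g
  Raw B: 127.1 × 0.01000 = 1.271 g
  Source C: 228.8 × 0.001000 = 0.2288 g
  Raw D: 149.2 × 0.4369 = 65.19 g
Total LOI = 67.53 g
Glass = batch − LOI = 788.3 − 67.53 = 720.8 g

LOI loss = 67.53 g; glass = 720.8 g; yield = 91.43%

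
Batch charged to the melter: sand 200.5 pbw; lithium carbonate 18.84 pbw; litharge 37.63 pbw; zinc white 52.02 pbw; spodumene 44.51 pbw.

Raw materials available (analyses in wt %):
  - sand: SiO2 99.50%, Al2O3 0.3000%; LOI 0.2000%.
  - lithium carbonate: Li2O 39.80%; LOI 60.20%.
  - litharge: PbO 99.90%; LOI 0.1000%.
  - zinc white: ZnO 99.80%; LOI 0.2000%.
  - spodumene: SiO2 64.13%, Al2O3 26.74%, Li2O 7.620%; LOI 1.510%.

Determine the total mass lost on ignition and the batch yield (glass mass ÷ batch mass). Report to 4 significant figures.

LOI loss = 12.56 pbw; glass = 340.9 pbw; yield = 96.45%

Every computation carries full float precision throughout. In-progress results are displayed, with 4-significant-figure rounding, within the worked lines — each reported number takes exactly one rounding — all derived quantities (the totals, yield, five oxide percentages, glass mass, LOI) are carried from the batch weights on 340.9 pbw of glass at exact precision, exactly as printed in the problem or the answer.
LOI of each material in turn:
  sand: 200.5 × 0.002000 = 0.4010 pbw
  lithium carbonate: 18.84 × 0.6020 = 11.34 pbw
  litharge: 37.63 × 0.001000 = 0.03763 pbw
  zinc white: 52.02 × 0.002000 = 0.1040 pbw
  spodumene: 44.51 × 0.01510 = 0.6721 pbw
Total LOI = 12.56 pbw
Glass = batch − LOI = 353.5 − 12.56 = 340.9 pbw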